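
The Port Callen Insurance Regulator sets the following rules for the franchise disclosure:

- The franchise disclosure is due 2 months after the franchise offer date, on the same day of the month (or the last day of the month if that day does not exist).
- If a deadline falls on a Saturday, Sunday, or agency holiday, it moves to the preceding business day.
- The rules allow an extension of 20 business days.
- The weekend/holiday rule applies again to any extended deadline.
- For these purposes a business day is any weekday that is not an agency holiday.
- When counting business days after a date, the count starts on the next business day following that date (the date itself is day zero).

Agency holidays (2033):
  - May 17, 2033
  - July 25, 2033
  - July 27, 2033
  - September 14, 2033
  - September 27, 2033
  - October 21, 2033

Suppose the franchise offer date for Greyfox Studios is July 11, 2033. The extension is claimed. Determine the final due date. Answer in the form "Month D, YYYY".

October 11, 2033

2 months from July 11, 2033 is September 11, 2033.
September 11, 2033 is a Sunday, so it moves to the preceding business day, September 9, 2033 (Friday).
The 20-business-day extension runs from September 9, 2033 to October 11, 2033.
October 11, 2033 is a Tuesday and not a listed holiday, so it stands.
So the filing is due October 11, 2033.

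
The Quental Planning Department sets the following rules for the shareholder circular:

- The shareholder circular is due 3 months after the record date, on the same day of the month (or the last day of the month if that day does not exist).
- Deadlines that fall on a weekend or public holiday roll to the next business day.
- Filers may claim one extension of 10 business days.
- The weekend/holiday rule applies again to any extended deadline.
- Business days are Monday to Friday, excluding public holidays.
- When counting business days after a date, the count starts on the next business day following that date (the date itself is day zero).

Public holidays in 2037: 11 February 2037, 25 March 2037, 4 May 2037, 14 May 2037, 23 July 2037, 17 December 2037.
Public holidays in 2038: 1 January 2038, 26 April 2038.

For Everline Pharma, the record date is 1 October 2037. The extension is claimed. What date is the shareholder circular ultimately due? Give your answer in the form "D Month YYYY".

18 January 2038

3 months from 1 October 2037 is 1 January 2038.
1 January 2038 is a listed holiday, so it moves to the next business day, 4 January 2038 (Monday).
Applying the 10-business-day extension: 10 business days after 4 January 2038 is 18 January 2038.
18 January 2038 falls on a Monday, which is a business day, so no adjustment is needed.
So the filing is due 18 January 2038.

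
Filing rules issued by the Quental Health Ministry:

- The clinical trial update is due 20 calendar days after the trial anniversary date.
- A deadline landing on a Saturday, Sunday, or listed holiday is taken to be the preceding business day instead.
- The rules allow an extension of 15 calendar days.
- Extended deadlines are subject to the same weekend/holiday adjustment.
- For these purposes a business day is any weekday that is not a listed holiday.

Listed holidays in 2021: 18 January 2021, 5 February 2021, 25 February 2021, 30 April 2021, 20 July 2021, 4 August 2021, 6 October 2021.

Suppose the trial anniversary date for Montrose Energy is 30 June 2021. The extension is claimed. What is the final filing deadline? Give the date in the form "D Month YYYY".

Trigger date 30 June 2021 + 20 calendar days = 20 July 2021.
20 July 2021 is a listed holiday; the preceding business day is 19 July 2021 (Monday).
The 15-calendar-day extension moves the deadline from 19 July 2021 to 3 August 2021.
3 August 2021 falls on a Tuesday, which is a business day, so no adjustment is needed.
So the filing is due 3 August 2021.

3 August 2021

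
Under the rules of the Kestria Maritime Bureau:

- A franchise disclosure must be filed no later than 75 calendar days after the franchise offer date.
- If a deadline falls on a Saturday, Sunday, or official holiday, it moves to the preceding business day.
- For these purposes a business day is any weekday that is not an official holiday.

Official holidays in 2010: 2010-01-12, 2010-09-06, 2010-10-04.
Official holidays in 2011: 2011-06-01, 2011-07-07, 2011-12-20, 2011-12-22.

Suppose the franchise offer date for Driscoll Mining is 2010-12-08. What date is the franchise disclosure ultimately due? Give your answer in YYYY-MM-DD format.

2011-02-21

Adding 75 calendar days to 2010-12-08 gives 2011-02-21.
2011-02-21 is a Monday and not a listed holiday, so it stands.
The final due date is 2011-02-21.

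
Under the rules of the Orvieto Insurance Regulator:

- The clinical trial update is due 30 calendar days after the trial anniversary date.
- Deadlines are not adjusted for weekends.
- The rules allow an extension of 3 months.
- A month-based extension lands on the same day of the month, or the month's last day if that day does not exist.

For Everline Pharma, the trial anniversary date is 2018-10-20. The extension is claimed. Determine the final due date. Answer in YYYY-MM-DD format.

2019-02-19

From 2018-10-20, 30 calendar days later is 2018-11-19.
No adjustment is made for weekends or holidays, so 2018-11-19 stands.
Add 3 months to 2018-11-19: 2019-02-19.
No adjustment is made for weekends or holidays, so 2019-02-19 stands.
Deadline: 2019-02-19.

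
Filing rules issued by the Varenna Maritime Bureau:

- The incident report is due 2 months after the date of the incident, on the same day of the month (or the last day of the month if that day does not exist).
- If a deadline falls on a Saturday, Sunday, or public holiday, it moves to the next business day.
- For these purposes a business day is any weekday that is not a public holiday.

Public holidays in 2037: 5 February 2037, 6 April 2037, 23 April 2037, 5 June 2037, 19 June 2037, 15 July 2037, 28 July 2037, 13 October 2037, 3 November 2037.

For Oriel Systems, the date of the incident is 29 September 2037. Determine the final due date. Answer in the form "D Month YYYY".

2 months after 29 September 2037, on the same day of the month, is 29 November 2037.
29 November 2037 falls on a Sunday. Rolling to the next business day gives 30 November 2037, a Monday.
Final deadline: 30 November 2037.

30 November 2037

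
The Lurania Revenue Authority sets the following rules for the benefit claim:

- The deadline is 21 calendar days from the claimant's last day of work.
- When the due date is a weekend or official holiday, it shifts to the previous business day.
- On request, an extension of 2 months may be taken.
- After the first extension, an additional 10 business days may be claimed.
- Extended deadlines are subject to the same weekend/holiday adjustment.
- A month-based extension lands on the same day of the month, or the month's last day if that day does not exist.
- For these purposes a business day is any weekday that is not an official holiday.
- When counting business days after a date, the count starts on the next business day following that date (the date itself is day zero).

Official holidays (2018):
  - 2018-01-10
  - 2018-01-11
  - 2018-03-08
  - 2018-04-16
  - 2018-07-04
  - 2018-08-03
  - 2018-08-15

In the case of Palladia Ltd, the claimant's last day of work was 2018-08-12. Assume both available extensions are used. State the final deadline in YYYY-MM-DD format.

Trigger date 2018-08-12 + 21 calendar days = 2018-09-02.
2018-09-02 is a Sunday; the preceding business day is 2018-08-31 (Friday).
Add 2 months to 2018-08-31: 2018-10-31.
2018-10-31 falls on a Wednesday, which is a business day, so no adjustment is needed.
Applying the 10-business-day extension: 10 business days after 2018-10-31 is 2018-11-14.
2018-11-14 is a Wednesday and not a listed holiday, so it stands.
Final deadline: 2018-11-14.

2018-11-14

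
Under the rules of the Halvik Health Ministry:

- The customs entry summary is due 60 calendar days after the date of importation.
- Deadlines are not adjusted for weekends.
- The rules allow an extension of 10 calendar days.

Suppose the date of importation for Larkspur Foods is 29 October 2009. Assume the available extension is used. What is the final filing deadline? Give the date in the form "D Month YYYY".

From 29 October 2009, 60 calendar days later is 28 December 2009.
28 December 2009 is a Monday; no weekend or holiday adjustment applies.
Add the 10 calendar-day extension to 28 December 2009: 7 January 2010.
7 January 2010 falls on a Thursday. The rules make no weekend/holiday allowance, so it remains 7 January 2010.
The final due date is 7 January 2010.

7 January 2010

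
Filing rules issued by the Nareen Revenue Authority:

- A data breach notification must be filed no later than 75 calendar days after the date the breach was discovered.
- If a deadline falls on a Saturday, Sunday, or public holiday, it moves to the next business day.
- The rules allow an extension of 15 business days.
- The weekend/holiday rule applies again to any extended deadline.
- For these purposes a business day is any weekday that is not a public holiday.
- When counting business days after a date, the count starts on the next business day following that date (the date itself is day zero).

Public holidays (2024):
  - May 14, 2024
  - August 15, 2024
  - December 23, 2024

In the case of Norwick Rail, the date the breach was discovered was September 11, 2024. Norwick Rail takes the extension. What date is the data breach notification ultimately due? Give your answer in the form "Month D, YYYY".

December 16, 2024

Trigger date September 11, 2024 + 75 calendar days = November 25, 2024.
Since November 25, 2024 is a Monday and not a holiday, the date is unchanged.
Counting 15 further business days from November 25, 2024 reaches December 16, 2024.
December 16, 2024 is a Monday and not a listed holiday, so it stands.
So the filing is due December 16, 2024.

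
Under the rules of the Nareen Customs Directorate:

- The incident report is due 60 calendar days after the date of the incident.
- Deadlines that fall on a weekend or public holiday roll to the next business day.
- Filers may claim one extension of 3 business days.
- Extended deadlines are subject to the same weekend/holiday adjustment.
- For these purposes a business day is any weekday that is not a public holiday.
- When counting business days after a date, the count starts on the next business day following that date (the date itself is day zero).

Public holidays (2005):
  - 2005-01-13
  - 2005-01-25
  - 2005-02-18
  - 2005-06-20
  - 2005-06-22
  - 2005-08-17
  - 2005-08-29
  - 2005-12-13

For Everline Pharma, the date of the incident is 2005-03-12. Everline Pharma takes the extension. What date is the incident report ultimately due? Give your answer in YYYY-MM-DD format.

Adding 60 calendar days to 2005-03-12 gives 2005-05-11.
2005-05-11 falls on a Wednesday, which is a business day, so no adjustment is needed.
The 3-business-day extension runs from 2005-05-11 to 2005-05-16.
2005-05-16 is a Monday and not a listed holiday, so it stands.
Deadline: 2005-05-16.

2005-05-16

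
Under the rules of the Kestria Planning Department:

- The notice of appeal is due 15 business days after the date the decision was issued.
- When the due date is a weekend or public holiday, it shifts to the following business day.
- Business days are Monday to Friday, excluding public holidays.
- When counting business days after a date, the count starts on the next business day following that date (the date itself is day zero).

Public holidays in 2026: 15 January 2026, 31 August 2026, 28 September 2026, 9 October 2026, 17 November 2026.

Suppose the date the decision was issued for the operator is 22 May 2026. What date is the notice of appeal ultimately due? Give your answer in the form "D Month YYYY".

12 June 2026

Starting the day after 22 May 2026 and counting 15 business days lands on 12 June 2026.
12 June 2026 is a Friday and not a listed holiday, so it stands.
Deadline: 12 June 2026.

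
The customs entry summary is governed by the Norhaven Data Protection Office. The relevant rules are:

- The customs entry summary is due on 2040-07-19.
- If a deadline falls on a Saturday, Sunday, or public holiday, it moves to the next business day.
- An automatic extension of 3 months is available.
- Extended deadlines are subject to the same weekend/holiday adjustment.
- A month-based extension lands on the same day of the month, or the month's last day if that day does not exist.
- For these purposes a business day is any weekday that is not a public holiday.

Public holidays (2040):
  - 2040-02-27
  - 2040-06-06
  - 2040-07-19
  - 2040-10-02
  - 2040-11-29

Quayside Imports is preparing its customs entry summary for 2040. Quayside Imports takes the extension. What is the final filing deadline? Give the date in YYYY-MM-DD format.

The statutory due date is 2040-07-19.
2040-07-19 is a listed holiday; the next business day is 2040-07-20 (Friday).
The 3 months extension carries 2040-07-20 to 2040-10-20.
Because 2040-10-20 is a Saturday, the deadline becomes 2040-10-22 (Monday).
So the filing is due 2040-10-22.

2040-10-22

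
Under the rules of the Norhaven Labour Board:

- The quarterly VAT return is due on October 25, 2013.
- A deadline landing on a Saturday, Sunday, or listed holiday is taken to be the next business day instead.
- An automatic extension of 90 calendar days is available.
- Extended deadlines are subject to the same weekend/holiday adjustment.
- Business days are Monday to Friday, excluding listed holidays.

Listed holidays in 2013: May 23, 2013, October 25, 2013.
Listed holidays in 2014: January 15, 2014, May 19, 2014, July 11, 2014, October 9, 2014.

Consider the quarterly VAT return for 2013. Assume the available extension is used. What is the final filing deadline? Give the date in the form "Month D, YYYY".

January 27, 2014

The statutory due date is October 25, 2013.
October 25, 2013 falls on a listed holiday. Rolling to the next business day gives October 28, 2013, a Monday.
With the 90-day extension, October 28, 2013 becomes January 26, 2014.
Because January 26, 2014 is a Sunday, the deadline becomes January 27, 2014 (Monday).
Final deadline: January 27, 2014.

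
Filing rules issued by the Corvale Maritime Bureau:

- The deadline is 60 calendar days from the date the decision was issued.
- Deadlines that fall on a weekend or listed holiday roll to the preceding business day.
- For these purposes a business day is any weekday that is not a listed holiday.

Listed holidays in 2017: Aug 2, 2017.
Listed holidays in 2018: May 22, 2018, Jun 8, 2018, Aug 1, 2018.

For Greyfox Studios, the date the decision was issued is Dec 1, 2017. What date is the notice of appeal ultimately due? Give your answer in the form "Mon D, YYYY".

Jan 30, 2018

60 calendar days after Dec 1, 2017 is Jan 30, 2018.
Since Jan 30, 2018 is a Tuesday and not a holiday, the date is unchanged.
The final due date is Jan 30, 2018.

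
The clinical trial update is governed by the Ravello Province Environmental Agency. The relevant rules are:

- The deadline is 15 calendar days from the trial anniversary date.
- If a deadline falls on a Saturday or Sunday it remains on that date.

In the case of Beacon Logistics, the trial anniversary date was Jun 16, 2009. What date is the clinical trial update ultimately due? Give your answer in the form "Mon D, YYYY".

Adding 15 calendar days to Jun 16, 2009 gives Jul 1, 2009.
No adjustment is made for weekends or holidays, so Jul 1, 2009 stands.
The final due date is Jul 1, 2009.

Jul 1, 2009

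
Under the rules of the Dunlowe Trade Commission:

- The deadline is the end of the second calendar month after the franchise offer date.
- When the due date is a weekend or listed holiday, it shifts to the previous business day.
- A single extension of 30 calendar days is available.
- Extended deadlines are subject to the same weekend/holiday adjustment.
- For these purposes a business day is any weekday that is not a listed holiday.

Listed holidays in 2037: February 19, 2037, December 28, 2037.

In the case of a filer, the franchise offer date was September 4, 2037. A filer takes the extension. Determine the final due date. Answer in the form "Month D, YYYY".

December 30, 2037

2 months after September 4, 2037 falls in November 2037; the last day of that month is November 30, 2037.
November 30, 2037 (Monday) is already a business day.
The 30-calendar-day extension moves the deadline from November 30, 2037 to December 30, 2037.
December 30, 2037 is a Wednesday and not a listed holiday, so it stands.
The final due date is December 30, 2037.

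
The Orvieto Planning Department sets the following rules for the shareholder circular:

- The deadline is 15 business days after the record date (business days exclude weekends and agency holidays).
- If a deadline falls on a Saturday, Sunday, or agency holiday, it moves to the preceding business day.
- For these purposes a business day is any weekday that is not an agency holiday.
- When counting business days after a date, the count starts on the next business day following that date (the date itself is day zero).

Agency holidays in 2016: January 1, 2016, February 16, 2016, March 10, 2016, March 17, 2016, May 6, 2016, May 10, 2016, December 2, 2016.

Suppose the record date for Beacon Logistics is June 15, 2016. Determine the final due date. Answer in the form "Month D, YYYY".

15 business days after June 15, 2016, excluding weekends and holidays, is July 6, 2016.
July 6, 2016 (Wednesday) is already a business day.
Final deadline: July 6, 2016.

July 6, 2016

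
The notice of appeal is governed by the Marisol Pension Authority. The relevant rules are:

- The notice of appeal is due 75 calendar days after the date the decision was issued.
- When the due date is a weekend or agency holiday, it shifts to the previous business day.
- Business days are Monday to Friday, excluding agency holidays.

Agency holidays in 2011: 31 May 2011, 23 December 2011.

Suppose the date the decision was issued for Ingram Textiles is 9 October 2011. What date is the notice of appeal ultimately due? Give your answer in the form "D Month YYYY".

Adding 75 calendar days to 9 October 2011 gives 23 December 2011.
23 December 2011 falls on a listed holiday. Rolling to the preceding business day gives 22 December 2011, a Thursday.
So the filing is due 22 December 2011.

22 December 2011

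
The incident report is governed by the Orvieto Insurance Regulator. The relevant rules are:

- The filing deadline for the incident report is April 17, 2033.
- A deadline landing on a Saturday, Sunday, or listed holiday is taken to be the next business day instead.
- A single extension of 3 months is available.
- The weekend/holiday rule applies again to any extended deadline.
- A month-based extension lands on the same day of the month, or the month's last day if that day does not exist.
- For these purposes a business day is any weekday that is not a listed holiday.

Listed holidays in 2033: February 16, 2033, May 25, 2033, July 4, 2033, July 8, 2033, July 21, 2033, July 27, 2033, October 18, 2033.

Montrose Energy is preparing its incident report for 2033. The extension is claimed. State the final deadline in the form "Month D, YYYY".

The stated deadline is April 17, 2033.
April 17, 2033 falls on a Sunday. Rolling to the next business day gives April 18, 2033, a Monday.
Applying the 3 months extension: 3 months after April 18, 2033 is July 18, 2033.
July 18, 2033 is a Monday and not a listed holiday, so it stands.
The final due date is July 18, 2033.

July 18, 2033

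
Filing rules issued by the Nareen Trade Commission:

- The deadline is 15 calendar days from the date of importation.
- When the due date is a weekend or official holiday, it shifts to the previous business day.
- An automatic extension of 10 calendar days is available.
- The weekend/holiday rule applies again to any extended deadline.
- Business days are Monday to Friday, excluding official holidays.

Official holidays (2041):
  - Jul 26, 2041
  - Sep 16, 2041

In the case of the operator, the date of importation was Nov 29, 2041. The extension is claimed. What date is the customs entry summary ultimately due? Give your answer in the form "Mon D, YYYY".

15 calendar days after Nov 29, 2041 is Dec 14, 2041.
Dec 14, 2041 is a Saturday; the preceding business day is Dec 13, 2041 (Friday).
Add the 10 calendar-day extension to Dec 13, 2041: Dec 23, 2041.
Since Dec 23, 2041 is a Monday and not a holiday, the date is unchanged.
Deadline: Dec 23, 2041.

Dec 23, 2041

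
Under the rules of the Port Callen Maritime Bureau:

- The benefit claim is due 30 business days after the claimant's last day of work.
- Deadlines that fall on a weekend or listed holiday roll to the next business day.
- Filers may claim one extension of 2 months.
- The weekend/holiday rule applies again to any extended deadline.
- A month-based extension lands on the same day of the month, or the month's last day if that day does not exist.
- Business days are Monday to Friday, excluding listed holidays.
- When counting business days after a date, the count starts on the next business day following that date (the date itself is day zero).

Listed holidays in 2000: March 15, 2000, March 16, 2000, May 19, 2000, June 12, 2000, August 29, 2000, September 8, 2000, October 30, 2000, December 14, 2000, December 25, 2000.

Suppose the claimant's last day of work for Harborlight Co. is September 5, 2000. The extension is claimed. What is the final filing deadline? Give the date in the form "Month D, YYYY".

December 18, 2000

Starting the day after September 5, 2000 and counting 30 business days lands on October 18, 2000.
Since October 18, 2000 is a Wednesday and not a holiday, the date is unchanged.
Applying the 2 months extension: 2 months after October 18, 2000 is December 18, 2000.
December 18, 2000 falls on a Monday, which is a business day, so no adjustment is needed.
The final due date is December 18, 2000.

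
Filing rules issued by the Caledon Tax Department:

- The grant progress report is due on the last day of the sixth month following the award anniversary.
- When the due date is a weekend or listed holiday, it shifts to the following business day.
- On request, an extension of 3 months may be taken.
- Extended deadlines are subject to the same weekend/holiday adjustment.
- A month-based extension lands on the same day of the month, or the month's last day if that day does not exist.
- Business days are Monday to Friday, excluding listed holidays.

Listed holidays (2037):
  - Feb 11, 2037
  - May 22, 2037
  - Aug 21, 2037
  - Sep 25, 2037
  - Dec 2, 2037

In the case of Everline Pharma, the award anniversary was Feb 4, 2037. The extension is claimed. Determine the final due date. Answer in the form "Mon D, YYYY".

Nov 30, 2037

6 months after Feb 4, 2037 is August 2037; that month ends on Aug 31, 2037.
Aug 31, 2037 (Monday) is already a business day.
The 3 months extension carries Aug 31, 2037 to Nov 30, 2037 (day 31 does not exist in November, so the month's last day is used).
Nov 30, 2037 is a Monday and not a listed holiday, so it stands.
So the filing is due Nov 30, 2037.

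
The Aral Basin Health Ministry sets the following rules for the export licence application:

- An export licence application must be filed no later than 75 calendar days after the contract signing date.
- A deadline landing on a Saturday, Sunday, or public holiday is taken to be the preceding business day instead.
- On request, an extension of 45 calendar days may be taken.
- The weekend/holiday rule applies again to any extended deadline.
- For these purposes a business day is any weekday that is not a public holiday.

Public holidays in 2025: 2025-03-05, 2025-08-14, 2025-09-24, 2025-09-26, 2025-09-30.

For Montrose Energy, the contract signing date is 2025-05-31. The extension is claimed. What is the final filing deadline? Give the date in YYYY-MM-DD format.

Adding 75 calendar days to 2025-05-31 gives 2025-08-14.
2025-08-14 falls on a listed holiday. Rolling to the preceding business day gives 2025-08-13, a Wednesday.
Applying the 45-calendar-day extension: 2025-08-13 + 45 days = 2025-09-27.
2025-09-27 falls on a Saturday. Rolling to the preceding business day gives 2025-09-25, a Thursday.
Final deadline: 2025-09-25.

2025-09-25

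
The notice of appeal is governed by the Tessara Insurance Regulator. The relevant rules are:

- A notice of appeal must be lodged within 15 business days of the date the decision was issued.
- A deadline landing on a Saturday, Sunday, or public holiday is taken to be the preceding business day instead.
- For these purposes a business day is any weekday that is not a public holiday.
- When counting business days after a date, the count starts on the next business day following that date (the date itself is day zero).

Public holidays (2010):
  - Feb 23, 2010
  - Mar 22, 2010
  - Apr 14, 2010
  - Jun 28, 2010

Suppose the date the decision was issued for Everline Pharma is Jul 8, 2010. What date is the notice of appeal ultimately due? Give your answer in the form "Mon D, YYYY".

Jul 29, 2010

Counting 15 business days after Jul 8, 2010 (skipping weekends and listed holidays) reaches Jul 29, 2010.
Jul 29, 2010 falls on a Thursday, which is a business day, so no adjustment is needed.
The final due date is Jul 29, 2010.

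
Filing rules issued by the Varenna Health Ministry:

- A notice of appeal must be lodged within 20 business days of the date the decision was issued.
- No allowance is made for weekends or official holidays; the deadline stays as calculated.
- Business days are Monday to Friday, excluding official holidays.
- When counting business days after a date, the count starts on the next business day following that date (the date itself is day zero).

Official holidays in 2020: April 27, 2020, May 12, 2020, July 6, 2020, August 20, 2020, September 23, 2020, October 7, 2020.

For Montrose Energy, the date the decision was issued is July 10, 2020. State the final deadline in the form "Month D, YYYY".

20 business days after July 10, 2020, excluding weekends and holidays, is August 7, 2020.
No adjustment is made for weekends or holidays, so August 7, 2020 stands.
Deadline: August 7, 2020.

August 7, 2020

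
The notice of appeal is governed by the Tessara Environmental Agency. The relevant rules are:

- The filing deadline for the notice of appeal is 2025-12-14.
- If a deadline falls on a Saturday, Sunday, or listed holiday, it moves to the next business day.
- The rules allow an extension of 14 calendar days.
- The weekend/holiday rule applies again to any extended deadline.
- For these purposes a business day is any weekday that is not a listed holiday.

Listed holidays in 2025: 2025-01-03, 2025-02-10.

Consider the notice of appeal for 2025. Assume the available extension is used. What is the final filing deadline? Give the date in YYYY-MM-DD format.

Start from the fixed due date, 2025-12-14.
2025-12-14 falls on a Sunday. Rolling to the next business day gives 2025-12-15, a Monday.
Applying the 14-calendar-day extension: 2025-12-15 + 14 days = 2025-12-29.
2025-12-29 (Monday) is already a business day.
Deadline: 2025-12-29.

2025-12-29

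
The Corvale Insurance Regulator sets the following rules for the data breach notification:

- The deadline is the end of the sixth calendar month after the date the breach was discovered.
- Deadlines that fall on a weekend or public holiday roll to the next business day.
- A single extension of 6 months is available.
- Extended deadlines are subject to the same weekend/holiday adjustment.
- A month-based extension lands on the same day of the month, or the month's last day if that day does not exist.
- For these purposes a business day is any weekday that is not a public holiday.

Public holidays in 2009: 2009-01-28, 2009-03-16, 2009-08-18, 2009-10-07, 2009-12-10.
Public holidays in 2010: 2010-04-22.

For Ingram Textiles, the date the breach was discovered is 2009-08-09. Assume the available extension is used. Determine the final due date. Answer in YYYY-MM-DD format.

The sixth month after 2009-08-09 is February 2010, whose last day is 2010-02-28.
2010-02-28 is a Sunday, so it moves to the next business day, 2010-03-01 (Monday).
The 6 months extension carries 2010-03-01 to 2010-09-01.
2010-09-01 is a Wednesday and not a listed holiday, so it stands.
The final due date is 2010-09-01.

2010-09-01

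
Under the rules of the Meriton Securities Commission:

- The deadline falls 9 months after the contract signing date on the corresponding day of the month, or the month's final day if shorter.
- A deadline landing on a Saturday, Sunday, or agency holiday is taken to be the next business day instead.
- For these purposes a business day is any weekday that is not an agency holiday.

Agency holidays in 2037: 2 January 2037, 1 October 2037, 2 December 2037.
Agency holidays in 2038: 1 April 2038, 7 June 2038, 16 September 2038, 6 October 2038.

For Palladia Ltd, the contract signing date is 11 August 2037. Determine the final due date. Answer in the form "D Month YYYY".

9 months from 11 August 2037 is 11 May 2038.
11 May 2038 falls on a Tuesday, which is a business day, so no adjustment is needed.
So the filing is due 11 May 2038.

11 May 2038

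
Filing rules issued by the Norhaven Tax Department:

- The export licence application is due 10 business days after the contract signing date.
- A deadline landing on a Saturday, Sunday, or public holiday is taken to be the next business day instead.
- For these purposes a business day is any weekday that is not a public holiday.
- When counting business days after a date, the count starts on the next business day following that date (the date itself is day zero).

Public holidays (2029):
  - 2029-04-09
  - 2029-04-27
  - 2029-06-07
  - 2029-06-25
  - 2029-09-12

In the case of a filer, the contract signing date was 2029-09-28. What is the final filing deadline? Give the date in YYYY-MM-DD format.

2029-10-12

10 business days after 2029-09-28, excluding weekends and holidays, is 2029-10-12.
2029-10-12 (Friday) is already a business day.
Final deadline: 2029-10-12.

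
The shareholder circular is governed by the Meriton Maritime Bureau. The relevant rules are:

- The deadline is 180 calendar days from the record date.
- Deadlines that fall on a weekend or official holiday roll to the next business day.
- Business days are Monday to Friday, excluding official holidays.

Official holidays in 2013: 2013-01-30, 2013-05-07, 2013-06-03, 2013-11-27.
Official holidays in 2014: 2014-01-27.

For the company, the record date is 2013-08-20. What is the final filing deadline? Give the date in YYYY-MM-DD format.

2014-02-17

Adding 180 calendar days to 2013-08-20 gives 2014-02-16.
2014-02-16 is a Sunday, so it moves to the next business day, 2014-02-17 (Monday).
Deadline: 2014-02-17.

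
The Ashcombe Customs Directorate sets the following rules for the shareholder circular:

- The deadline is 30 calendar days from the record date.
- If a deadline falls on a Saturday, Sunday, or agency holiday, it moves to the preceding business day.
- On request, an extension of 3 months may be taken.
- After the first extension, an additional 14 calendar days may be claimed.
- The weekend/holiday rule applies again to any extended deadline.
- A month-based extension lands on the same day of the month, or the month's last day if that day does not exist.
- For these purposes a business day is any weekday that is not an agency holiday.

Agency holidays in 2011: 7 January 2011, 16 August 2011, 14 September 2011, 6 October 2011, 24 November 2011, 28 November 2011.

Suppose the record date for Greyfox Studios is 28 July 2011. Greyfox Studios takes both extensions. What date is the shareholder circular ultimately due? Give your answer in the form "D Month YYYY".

9 December 2011

Trigger date 28 July 2011 + 30 calendar days = 27 August 2011.
27 August 2011 is a Saturday, so it moves to the preceding business day, 26 August 2011 (Friday).
Applying the 3 months extension: 3 months after 26 August 2011 is 26 November 2011.
26 November 2011 falls on a Saturday. Rolling to the preceding business day gives 25 November 2011, a Friday.
With the 14-day extension, 25 November 2011 becomes 9 December 2011.
Since 9 December 2011 is a Friday and not a holiday, the date is unchanged.
Deadline: 9 December 2011.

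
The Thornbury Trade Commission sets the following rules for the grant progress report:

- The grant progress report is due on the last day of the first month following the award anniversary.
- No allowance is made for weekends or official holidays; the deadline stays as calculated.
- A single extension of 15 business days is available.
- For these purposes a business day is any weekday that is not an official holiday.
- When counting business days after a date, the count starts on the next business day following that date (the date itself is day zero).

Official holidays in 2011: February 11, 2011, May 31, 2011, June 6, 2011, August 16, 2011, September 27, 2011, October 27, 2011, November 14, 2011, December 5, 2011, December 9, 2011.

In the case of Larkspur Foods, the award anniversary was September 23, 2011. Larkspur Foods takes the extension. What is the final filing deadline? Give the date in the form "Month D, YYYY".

The first month after September 23, 2011 is October 2011, whose last day is October 31, 2011.
No adjustment is made for weekends or holidays, so October 31, 2011 stands.
The 15-business-day extension runs from October 31, 2011 to November 22, 2011.
No adjustment is made for weekends or holidays, so November 22, 2011 stands.
Final deadline: November 22, 2011.

November 22, 2011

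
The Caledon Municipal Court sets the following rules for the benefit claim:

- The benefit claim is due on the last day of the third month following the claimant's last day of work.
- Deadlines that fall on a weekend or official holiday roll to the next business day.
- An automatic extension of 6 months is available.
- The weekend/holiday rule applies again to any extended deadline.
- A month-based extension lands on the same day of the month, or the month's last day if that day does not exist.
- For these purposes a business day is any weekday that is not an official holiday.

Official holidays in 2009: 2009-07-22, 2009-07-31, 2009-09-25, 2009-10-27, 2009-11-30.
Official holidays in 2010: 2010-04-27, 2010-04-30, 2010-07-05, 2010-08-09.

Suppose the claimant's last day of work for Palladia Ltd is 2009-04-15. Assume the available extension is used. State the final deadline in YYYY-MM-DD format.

3 months after 2009-04-15 falls in July 2009; the last day of that month is 2009-07-31.
2009-07-31 is a listed holiday; the next business day is 2009-08-03 (Monday).
The 6 months extension carries 2009-08-03 to 2010-02-03.
Since 2010-02-03 is a Wednesday and not a holiday, the date is unchanged.
Deadline: 2010-02-03.

2010-02-03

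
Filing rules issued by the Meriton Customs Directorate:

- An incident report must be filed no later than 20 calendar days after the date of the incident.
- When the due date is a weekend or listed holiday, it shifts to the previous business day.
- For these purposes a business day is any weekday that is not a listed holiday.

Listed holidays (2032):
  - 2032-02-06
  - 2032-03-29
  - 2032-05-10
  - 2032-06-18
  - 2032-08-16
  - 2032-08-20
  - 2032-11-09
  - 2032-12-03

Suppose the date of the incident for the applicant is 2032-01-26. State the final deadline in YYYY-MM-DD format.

2032-02-13

Trigger date 2032-01-26 + 20 calendar days = 2032-02-15.
2032-02-15 is a Sunday, so it moves to the preceding business day, 2032-02-13 (Friday).
Final deadline: 2032-02-13.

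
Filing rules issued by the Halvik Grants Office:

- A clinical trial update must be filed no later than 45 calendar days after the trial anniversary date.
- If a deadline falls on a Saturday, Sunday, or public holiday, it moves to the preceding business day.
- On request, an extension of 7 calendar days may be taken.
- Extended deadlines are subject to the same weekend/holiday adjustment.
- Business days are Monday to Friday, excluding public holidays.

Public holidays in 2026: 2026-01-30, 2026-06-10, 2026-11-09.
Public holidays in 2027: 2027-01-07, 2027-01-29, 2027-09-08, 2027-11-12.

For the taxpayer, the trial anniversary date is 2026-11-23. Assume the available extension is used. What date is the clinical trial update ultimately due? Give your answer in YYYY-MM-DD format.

2027-01-13

From 2026-11-23, 45 calendar days later is 2027-01-07.
2027-01-07 falls on a listed holiday. Rolling to the preceding business day gives 2027-01-06, a Wednesday.
With the 7-day extension, 2027-01-06 becomes 2027-01-13.
2027-01-13 (Wednesday) is already a business day.
Deadline: 2027-01-13.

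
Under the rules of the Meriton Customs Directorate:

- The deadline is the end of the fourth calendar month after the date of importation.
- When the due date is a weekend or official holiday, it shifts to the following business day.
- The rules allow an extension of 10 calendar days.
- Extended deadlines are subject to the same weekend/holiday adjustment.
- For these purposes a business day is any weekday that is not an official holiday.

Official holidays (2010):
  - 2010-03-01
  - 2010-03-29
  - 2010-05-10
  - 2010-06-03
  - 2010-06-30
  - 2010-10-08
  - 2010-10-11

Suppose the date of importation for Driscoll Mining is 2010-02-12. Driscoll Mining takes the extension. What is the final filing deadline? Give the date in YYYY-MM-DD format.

The fourth month after 2010-02-12 is June 2010, whose last day is 2010-06-30.
2010-06-30 falls on a listed holiday. Rolling to the next business day gives 2010-07-01, a Thursday.
With the 10-day extension, 2010-07-01 becomes 2010-07-11.
2010-07-11 is a Sunday; the next business day is 2010-07-12 (Monday).
So the filing is due 2010-07-12.

2010-07-12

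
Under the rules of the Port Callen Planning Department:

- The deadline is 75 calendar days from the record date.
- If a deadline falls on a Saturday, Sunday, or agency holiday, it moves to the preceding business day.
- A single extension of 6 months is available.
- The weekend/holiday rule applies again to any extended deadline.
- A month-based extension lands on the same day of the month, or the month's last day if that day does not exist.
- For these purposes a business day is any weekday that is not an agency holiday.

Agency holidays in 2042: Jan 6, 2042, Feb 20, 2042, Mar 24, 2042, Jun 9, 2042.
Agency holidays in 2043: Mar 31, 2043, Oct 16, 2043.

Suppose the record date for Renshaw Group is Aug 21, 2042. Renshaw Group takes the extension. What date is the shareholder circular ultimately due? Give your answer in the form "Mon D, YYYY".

May 4, 2043

Trigger date Aug 21, 2042 + 75 calendar days = Nov 4, 2042.
Since Nov 4, 2042 is a Tuesday and not a holiday, the date is unchanged.
Applying the 6 months extension: 6 months after Nov 4, 2042 is May 4, 2043.
May 4, 2043 falls on a Monday, which is a business day, so no adjustment is needed.
The final due date is May 4, 2043.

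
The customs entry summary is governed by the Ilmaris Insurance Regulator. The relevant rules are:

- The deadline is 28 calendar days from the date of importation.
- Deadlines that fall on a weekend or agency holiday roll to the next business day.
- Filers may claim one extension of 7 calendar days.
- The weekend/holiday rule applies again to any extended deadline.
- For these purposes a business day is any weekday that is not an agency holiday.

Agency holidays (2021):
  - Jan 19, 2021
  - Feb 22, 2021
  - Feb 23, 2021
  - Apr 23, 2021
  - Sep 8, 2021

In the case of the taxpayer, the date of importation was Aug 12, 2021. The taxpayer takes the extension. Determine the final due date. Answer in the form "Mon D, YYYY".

Sep 16, 2021

From Aug 12, 2021, 28 calendar days later is Sep 9, 2021.
Sep 9, 2021 (Thursday) is already a business day.
Add the 7 calendar-day extension to Sep 9, 2021: Sep 16, 2021.
Sep 16, 2021 falls on a Thursday, which is a business day, so no adjustment is needed.
The final due date is Sep 16, 2021.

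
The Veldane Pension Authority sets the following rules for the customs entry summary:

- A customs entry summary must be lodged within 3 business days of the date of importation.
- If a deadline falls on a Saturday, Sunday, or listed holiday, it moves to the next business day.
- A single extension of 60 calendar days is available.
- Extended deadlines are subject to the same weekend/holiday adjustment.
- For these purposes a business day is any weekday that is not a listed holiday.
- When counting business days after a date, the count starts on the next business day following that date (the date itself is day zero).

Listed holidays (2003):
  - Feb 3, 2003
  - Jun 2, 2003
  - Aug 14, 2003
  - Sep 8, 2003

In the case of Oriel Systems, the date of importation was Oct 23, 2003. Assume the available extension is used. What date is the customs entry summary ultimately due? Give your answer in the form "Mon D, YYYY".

Dec 29, 2003

Counting 3 business days after Oct 23, 2003 (skipping weekends and listed holidays) reaches Oct 28, 2003.
Oct 28, 2003 (Tuesday) is already a business day.
The 60-calendar-day extension moves the deadline from Oct 28, 2003 to Dec 27, 2003.
Because Dec 27, 2003 is a Saturday, the deadline becomes Dec 29, 2003 (Monday).
So the filing is due Dec 29, 2003.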